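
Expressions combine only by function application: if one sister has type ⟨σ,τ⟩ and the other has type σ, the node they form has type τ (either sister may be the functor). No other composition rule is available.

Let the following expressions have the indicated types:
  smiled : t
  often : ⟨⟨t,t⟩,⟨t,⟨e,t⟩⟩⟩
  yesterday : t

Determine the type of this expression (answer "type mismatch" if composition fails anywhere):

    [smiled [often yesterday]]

[often yesterday]: ⟨⟨t,t⟩,⟨t,⟨e,t⟩⟩⟩ and t cannot combine by function application — type clash.

type mismatch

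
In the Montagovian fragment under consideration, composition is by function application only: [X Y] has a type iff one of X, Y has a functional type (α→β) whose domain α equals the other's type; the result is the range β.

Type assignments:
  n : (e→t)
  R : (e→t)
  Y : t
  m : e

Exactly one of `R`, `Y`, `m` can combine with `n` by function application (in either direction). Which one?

m

R : (e→t) — n needs e; R needs e; neither fits.
Y : t — n needs e; Y needs nothing (atomic); neither fits.
m — combines: n : (e→t) takes m : e as argument, giving t.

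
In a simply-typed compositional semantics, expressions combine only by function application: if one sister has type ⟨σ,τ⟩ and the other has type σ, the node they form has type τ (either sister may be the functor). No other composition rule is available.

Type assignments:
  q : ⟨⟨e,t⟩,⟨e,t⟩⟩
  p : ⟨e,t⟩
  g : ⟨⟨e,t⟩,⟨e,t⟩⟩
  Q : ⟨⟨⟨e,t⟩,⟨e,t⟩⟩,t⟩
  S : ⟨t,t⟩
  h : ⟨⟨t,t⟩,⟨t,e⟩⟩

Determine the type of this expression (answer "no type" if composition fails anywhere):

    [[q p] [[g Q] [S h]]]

t

[q p]: ⟨⟨e,t⟩,⟨e,t⟩⟩ applied to ⟨e,t⟩ yields ⟨e,t⟩.
[g Q]: ⟨⟨⟨e,t⟩,⟨e,t⟩⟩,t⟩ applied to ⟨⟨e,t⟩,⟨e,t⟩⟩ yields t.
[S h]: ⟨⟨t,t⟩,⟨t,e⟩⟩ applied to ⟨t,t⟩ yields ⟨t,e⟩.
[[g Q] [S h]]: ⟨t,e⟩ applied to t yields e.
[[q p] [[g Q] [S h]]]: ⟨e,t⟩ applied to e yields t.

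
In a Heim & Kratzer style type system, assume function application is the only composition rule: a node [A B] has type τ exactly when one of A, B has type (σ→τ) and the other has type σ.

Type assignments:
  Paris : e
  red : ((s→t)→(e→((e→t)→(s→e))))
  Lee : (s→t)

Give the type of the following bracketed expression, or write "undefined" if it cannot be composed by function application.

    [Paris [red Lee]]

((e→t)→(s→e))

[red Lee]: red is ((s→t)→(e→((e→t)→(s→e)))), Lee is (s→t); result (e→((e→t)→(s→e))).
[Paris [red Lee]]: [red Lee] is (e→((e→t)→(s→e))), Paris is e; result ((e→t)→(s→e)).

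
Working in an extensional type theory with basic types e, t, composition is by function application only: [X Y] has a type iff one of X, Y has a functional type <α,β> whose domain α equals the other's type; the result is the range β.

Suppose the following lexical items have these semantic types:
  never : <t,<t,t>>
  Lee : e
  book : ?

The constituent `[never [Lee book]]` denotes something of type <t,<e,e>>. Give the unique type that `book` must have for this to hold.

At [never [Lee book]] (required: <t,<e,e>>): never is <t,<t,t>>, which is not a function with range <t,<e,e>>; hence [Lee book] is the functor — type <<t,<t,t>>,<t,<e,e>>>.
At [Lee book] (required: <<t,<t,t>>,<t,<e,e>>>): Lee is e, which is not a function with range <<t,<t,t>>,<t,<e,e>>>; hence book is the functor — type <e,<<t,<t,t>>,<t,<e,e>>>>.

<e,<<t,<t,t>>,<t,<e,e>>>>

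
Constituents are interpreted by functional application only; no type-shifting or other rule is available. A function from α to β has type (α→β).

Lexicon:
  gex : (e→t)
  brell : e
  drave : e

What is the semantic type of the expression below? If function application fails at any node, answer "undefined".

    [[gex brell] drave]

[gex brell]: gex is (e→t), brell is e; result t.
[[gex brell] drave]: t with e — neither is a function whose domain matches the other; composition fails here.

undefined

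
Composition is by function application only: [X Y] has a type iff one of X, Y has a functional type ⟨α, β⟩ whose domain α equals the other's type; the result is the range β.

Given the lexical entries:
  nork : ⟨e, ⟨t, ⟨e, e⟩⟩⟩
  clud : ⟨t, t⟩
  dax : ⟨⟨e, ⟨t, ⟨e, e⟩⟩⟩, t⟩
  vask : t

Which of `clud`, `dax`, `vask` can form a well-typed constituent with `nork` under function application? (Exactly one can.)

clud : ⟨t, t⟩ — nork needs e; clud needs t; neither fits.
dax — combines: dax : ⟨⟨e, ⟨t, ⟨e, e⟩⟩⟩, t⟩ takes nork : ⟨e, ⟨t, ⟨e, e⟩⟩⟩ as argument, giving t.
vask : t — nork needs e; vask needs nothing (atomic); neither fits.

dax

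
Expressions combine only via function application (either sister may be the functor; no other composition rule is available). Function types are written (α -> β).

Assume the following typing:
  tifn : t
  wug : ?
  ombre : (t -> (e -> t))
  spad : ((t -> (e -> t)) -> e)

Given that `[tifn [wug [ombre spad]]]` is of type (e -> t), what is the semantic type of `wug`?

(e -> (t -> (e -> t)))

[tifn [wug [ombre spad]]] is required to be (e -> t). tifn : t cannot yield (e -> t) as functor, so [wug [ombre spad]] : (t -> (e -> t)).
[wug [ombre spad]] is required to be (t -> (e -> t)). [ombre spad] : e cannot yield (t -> (e -> t)) as functor, so wug : (e -> (t -> (e -> t))).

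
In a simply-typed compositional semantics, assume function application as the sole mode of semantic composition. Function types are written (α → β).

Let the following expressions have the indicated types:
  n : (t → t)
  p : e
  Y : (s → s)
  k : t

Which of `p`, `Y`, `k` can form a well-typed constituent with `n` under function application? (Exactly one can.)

p : e — does not combine with n.
Y : (s → s) — does not combine with n.
k — combines: n : (t → t) takes k : t as argument, giving t.

k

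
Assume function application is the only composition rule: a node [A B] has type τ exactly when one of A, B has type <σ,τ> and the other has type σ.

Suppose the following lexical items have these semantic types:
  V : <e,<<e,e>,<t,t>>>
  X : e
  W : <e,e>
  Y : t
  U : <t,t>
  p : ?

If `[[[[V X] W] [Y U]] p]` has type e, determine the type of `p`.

[[[[V X] W] [Y U]] p] must have type e. The sister [[[V X] W] [Y U]] has type t; that is not a function onto e, so p must be the functor, of type <t,e>.

<t,e>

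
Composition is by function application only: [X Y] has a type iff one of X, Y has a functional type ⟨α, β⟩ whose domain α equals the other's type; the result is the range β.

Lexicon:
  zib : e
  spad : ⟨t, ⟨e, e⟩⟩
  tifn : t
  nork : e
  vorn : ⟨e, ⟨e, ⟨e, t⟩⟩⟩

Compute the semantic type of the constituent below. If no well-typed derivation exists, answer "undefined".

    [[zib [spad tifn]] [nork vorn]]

[spad tifn]: spad is ⟨t, ⟨e, e⟩⟩, tifn is t; result ⟨e, e⟩.
[zib [spad tifn]]: [spad tifn] is ⟨e, e⟩, zib is e; result e.
[nork vorn]: vorn is ⟨e, ⟨e, ⟨e, t⟩⟩⟩, nork is e; result ⟨e, ⟨e, t⟩⟩.
[[zib [spad tifn]] [nork vorn]]: [nork vorn] is ⟨e, ⟨e, t⟩⟩, [zib [spad tifn]] is e; result ⟨e, t⟩.

⟨e, t⟩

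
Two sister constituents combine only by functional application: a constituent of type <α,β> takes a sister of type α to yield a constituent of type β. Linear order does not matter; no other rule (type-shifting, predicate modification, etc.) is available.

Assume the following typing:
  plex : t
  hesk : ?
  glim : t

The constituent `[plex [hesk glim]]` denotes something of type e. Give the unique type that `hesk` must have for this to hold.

<t,<t,e>>

[plex [hesk glim]] is required to be e. plex : t cannot yield e as functor, so [hesk glim] : <t,e>.
[hesk glim] is required to be <t,e>. glim : t cannot yield <t,e> as functor, so hesk : <t,<t,e>>.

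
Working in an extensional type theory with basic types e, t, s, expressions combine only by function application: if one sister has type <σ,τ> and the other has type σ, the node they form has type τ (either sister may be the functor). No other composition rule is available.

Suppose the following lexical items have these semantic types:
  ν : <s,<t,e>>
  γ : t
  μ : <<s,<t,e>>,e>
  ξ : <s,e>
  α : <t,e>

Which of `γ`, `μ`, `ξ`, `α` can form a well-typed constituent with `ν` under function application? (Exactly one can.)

γ : t — no; ν wants s, and γ wants nothing (atomic).
μ — combines: μ : <<s,<t,e>>,e> takes ν : <s,<t,e>> as argument, giving e.
ξ : <s,e> — no; ν wants s, and ξ wants s.
α : <t,e> — no; ν wants s, and α wants t.

μ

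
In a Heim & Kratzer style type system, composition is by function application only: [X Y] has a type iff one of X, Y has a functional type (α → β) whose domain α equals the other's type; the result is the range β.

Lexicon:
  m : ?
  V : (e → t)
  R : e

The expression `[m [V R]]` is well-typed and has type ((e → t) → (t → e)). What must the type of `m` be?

[m [V R]] must have type ((e → t) → (t → e)). The sister [V R] has type t; that is not a function onto ((e → t) → (t → e)), so m must be the functor, of type (t → ((e → t) → (t → e))).

(t → ((e → t) → (t → e)))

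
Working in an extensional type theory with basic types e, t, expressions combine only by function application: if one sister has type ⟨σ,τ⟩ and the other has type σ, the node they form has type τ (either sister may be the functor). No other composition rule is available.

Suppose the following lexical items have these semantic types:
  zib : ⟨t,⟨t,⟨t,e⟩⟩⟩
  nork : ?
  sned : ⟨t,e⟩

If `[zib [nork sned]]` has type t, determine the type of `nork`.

⟨⟨t,e⟩,⟨⟨t,⟨t,⟨t,e⟩⟩⟩,t⟩⟩

For [zib [nork sned]] to have type t with zib of type ⟨t,⟨t,⟨t,e⟩⟩⟩, [nork sned] must be the function: [nork sned] : ⟨⟨t,⟨t,⟨t,e⟩⟩⟩,t⟩.
For [nork sned] to have type ⟨⟨t,⟨t,⟨t,e⟩⟩⟩,t⟩ with sned of type ⟨t,e⟩, nork must be the function: nork : ⟨⟨t,e⟩,⟨⟨t,⟨t,⟨t,e⟩⟩⟩,t⟩⟩.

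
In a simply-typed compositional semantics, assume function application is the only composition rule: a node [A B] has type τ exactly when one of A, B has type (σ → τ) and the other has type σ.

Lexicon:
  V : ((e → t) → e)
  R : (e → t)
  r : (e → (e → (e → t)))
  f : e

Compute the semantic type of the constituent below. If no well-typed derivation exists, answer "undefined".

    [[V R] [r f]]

(e → t)

[V R]: functor V : ((e → t) → e), argument R : (e → t); result e.
[r f]: functor r : (e → (e → (e → t))), argument f : e; result (e → (e → t)).
[[V R] [r f]]: functor [r f] : (e → (e → t)), argument [V R] : e; result (e → t).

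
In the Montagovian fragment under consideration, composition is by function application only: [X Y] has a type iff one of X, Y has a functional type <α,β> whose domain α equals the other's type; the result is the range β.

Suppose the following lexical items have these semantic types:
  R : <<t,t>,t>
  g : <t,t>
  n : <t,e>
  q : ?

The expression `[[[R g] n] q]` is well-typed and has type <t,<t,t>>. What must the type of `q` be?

<e,<t,<t,t>>>

[[[R g] n] q] is required to be <t,<t,t>>. [[R g] n] : e cannot yield <t,<t,t>> as functor, so q : <e,<t,<t,t>>>.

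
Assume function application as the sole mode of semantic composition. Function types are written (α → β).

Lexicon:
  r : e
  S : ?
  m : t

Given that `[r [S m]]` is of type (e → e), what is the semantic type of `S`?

(t → (e → (e → e)))

For [r [S m]] to have type (e → e) with r of type e, [S m] must be the function: [S m] : (e → (e → e)).
For [S m] to have type (e → (e → e)) with m of type t, S must be the function: S : (t → (e → (e → e))).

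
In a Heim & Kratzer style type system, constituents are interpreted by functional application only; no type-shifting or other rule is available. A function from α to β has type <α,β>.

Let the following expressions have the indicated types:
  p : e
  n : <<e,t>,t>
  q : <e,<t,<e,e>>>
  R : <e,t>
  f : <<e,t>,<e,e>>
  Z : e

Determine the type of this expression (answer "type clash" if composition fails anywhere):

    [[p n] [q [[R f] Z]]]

At [p n]: neither e nor <<e,t>,t> can take the other as argument; the node is ill-typed.

type clash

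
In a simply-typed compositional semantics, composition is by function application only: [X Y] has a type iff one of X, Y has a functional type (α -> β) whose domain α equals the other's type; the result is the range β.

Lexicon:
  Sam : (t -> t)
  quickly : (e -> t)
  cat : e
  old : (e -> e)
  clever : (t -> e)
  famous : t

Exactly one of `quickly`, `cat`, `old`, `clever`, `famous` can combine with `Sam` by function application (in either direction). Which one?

quickly : (e -> t) — Sam needs t; quickly needs e; neither fits.
cat : e — Sam needs t; cat needs nothing (atomic); neither fits.
old : (e -> e) — Sam needs t; old needs e; neither fits.
clever : (t -> e) — Sam needs t; clever needs t; neither fits.
famous — combines: Sam : (t -> t) takes famous : t as argument, giving t.

famous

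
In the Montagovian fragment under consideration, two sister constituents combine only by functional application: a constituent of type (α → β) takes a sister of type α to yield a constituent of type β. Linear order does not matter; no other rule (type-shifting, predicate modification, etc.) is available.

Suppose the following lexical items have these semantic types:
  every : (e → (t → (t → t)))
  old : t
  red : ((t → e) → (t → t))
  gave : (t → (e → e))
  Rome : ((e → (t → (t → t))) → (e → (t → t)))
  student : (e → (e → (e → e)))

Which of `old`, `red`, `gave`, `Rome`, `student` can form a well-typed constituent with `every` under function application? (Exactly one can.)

old : t — neither side's domain matches the other.
red : ((t → e) → (t → t)) — neither side's domain matches the other.
gave : (t → (e → e)) — neither side's domain matches the other.
Rome — combines: Rome : ((e → (t → (t → t))) → (e → (t → t))) takes every : (e → (t → (t → t))) as argument, giving (e → (t → t)).
student : (e → (e → (e → e))) — neither side's domain matches the other.

Rome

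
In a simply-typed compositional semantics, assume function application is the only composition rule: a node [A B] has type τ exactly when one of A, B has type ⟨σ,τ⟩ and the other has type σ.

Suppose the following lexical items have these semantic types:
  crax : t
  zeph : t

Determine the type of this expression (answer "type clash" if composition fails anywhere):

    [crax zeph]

type clash

[crax zeph]: t and t cannot combine by function application — type clash.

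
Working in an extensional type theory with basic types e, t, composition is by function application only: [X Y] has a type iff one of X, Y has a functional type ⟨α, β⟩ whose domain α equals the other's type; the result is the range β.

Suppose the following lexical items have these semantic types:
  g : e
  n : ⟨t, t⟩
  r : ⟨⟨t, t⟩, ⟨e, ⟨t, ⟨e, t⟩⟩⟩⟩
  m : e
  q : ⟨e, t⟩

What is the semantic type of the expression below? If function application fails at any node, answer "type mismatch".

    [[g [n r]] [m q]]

⟨e, t⟩

[n r]: ⟨⟨t, t⟩, ⟨e, ⟨t, ⟨e, t⟩⟩⟩⟩ applied to ⟨t, t⟩ yields ⟨e, ⟨t, ⟨e, t⟩⟩⟩.
[g [n r]]: ⟨e, ⟨t, ⟨e, t⟩⟩⟩ applied to e yields ⟨t, ⟨e, t⟩⟩.
[m q]: ⟨e, t⟩ applied to e yields t.
[[g [n r]] [m q]]: ⟨t, ⟨e, t⟩⟩ applied to t yields ⟨e, t⟩.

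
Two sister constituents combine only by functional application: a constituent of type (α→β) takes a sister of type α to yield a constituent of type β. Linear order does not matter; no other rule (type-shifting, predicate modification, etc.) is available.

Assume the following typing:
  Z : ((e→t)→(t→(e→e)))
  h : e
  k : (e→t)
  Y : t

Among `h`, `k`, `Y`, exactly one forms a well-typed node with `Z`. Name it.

k

h : e — Z needs (e→t); h needs nothing (atomic); neither fits.
k — combines: Z : ((e→t)→(t→(e→e))) takes k : (e→t) as argument, giving (t→(e→e)).
Y : t — Z needs (e→t); Y needs nothing (atomic); neither fits.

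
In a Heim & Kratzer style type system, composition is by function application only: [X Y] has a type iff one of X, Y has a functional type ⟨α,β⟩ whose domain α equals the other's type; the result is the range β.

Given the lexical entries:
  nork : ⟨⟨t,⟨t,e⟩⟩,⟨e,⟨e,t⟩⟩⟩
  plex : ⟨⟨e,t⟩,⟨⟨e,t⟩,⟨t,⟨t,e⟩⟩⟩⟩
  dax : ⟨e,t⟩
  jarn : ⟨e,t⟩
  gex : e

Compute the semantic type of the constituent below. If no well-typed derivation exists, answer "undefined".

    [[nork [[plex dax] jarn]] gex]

⟨e,t⟩

[plex dax] — plex of type ⟨⟨e,t⟩,⟨⟨e,t⟩,⟨t,⟨t,e⟩⟩⟩⟩ combines with dax of type ⟨e,t⟩: type ⟨⟨e,t⟩,⟨t,⟨t,e⟩⟩⟩.
[[plex dax] jarn] — [plex dax] of type ⟨⟨e,t⟩,⟨t,⟨t,e⟩⟩⟩ combines with jarn of type ⟨e,t⟩: type ⟨t,⟨t,e⟩⟩.
[nork [[plex dax] jarn]] — nork of type ⟨⟨t,⟨t,e⟩⟩,⟨e,⟨e,t⟩⟩⟩ combines with [[plex dax] jarn] of type ⟨t,⟨t,e⟩⟩: type ⟨e,⟨e,t⟩⟩.
[[nork [[plex dax] jarn]] gex] — [nork [[plex dax] jarn]] of type ⟨e,⟨e,t⟩⟩ combines with gex of type e: type ⟨e,t⟩.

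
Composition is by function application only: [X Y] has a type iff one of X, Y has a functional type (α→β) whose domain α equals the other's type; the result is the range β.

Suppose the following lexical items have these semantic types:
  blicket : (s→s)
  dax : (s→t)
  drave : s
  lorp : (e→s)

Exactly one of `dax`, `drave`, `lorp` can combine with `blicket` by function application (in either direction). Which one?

drave

dax : (s→t) — neither side's domain matches the other.
drave — combines: blicket : (s→s) takes drave : s as argument, giving s.
lorp : (e→s) — neither side's domain matches the other.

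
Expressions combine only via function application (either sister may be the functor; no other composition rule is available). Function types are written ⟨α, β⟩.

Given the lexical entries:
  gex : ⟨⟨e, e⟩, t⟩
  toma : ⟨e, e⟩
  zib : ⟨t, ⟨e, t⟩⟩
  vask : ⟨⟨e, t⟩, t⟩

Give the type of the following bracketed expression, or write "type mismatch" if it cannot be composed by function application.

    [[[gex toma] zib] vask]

[gex toma] — gex of type ⟨⟨e, e⟩, t⟩ combines with toma of type ⟨e, e⟩: type t.
[[gex toma] zib] — zib of type ⟨t, ⟨e, t⟩⟩ combines with [gex toma] of type t: type ⟨e, t⟩.
[[[gex toma] zib] vask] — vask of type ⟨⟨e, t⟩, t⟩ combines with [[gex toma] zib] of type ⟨e, t⟩: type t.

t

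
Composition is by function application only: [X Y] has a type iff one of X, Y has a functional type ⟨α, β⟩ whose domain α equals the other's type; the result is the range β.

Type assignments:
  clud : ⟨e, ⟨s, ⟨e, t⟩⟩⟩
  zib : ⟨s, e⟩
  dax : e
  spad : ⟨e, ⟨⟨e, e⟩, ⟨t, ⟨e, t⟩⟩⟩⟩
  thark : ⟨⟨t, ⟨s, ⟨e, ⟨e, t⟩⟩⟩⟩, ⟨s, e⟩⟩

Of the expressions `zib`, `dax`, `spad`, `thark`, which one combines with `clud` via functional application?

dax

zib : ⟨s, e⟩ — does not combine with clud.
dax — combines: clud : ⟨e, ⟨s, ⟨e, t⟩⟩⟩ takes dax : e as argument, giving ⟨s, ⟨e, t⟩⟩.
spad : ⟨e, ⟨⟨e, e⟩, ⟨t, ⟨e, t⟩⟩⟩⟩ — does not combine with clud.
thark : ⟨⟨t, ⟨s, ⟨e, ⟨e, t⟩⟩⟩⟩, ⟨s, e⟩⟩ — does not combine with clud.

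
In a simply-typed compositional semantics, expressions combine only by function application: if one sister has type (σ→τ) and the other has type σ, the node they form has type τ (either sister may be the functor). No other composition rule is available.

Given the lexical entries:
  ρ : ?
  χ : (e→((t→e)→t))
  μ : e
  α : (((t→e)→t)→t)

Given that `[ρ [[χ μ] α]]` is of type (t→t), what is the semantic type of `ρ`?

(t→(t→t))

At [ρ [[χ μ] α]] (required: (t→t)): [[χ μ] α] is t, which is not a function with range (t→t); hence ρ is the functor — type (t→(t→t)).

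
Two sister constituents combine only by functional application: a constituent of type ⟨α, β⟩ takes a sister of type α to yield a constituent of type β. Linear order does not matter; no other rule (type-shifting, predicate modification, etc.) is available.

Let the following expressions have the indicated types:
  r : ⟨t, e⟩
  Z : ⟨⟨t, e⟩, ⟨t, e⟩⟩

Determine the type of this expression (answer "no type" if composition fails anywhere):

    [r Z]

⟨t, e⟩

[r Z]: Z is ⟨⟨t, e⟩, ⟨t, e⟩⟩, r is ⟨t, e⟩; result ⟨t, e⟩.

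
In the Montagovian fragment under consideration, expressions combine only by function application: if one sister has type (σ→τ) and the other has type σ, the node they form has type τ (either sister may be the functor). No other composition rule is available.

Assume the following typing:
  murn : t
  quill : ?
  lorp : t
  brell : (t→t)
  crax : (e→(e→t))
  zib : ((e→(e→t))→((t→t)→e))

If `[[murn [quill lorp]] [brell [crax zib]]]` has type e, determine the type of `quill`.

(t→(t→(e→e)))

[[murn [quill lorp]] [brell [crax zib]]] is required to be e. [brell [crax zib]] : e cannot yield e as functor, so [murn [quill lorp]] : (e→e).
[murn [quill lorp]] is required to be (e→e). murn : t cannot yield (e→e) as functor, so [quill lorp] : (t→(e→e)).
[quill lorp] is required to be (t→(e→e)). lorp : t cannot yield (t→(e→e)) as functor, so quill : (t→(t→(e→e))).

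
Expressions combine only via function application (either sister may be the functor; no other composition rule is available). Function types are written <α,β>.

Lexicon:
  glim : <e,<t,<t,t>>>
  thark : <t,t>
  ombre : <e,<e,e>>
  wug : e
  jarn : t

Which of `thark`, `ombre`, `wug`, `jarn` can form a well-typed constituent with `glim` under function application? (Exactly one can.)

wug

thark : <t,t> — does not combine with glim.
ombre : <e,<e,e>> — does not combine with glim.
wug — combines: glim : <e,<t,<t,t>>> takes wug : e as argument, giving <t,<t,t>>.
jarn : t — does not combine with glim.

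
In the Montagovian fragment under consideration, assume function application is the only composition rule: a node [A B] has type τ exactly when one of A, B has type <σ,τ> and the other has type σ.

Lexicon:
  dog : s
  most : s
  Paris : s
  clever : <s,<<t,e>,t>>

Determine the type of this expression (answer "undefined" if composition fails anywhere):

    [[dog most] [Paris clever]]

undefined

[dog most]: s and s cannot combine by function application — type clash.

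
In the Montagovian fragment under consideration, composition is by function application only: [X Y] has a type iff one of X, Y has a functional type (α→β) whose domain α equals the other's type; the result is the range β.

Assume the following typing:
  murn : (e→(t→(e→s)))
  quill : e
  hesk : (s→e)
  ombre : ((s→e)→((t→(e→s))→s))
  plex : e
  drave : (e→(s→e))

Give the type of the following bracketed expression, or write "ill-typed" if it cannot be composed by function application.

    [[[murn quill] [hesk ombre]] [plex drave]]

e

[murn quill]: (e→(t→(e→s))) applied to e yields (t→(e→s)).
[hesk ombre]: ((s→e)→((t→(e→s))→s)) applied to (s→e) yields ((t→(e→s))→s).
[[murn quill] [hesk ombre]]: ((t→(e→s))→s) applied to (t→(e→s)) yields s.
[plex drave]: (e→(s→e)) applied to e yields (s→e).
[[[murn quill] [hesk ombre]] [plex drave]]: (s→e) applied to s yields e.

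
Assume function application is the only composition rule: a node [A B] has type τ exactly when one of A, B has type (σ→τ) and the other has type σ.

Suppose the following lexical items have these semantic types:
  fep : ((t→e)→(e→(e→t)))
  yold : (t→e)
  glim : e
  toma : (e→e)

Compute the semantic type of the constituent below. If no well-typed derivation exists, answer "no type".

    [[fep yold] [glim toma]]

(e→t)

[fep yold]: fep is ((t→e)→(e→(e→t))), yold is (t→e); result (e→(e→t)).
[glim toma]: toma is (e→e), glim is e; result e.
[[fep yold] [glim toma]]: [fep yold] is (e→(e→t)), [glim toma] is e; result (e→t).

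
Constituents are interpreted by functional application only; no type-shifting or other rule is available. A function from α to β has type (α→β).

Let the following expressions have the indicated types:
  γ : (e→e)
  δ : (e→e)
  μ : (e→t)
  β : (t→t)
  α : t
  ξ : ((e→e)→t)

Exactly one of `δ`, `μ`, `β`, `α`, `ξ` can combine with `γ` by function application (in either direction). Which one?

δ : (e→e) — does not combine with γ.
μ : (e→t) — does not combine with γ.
β : (t→t) — does not combine with γ.
α : t — does not combine with γ.
ξ — combines: ξ : ((e→e)→t) takes γ : (e→e) as argument, giving t.

ξ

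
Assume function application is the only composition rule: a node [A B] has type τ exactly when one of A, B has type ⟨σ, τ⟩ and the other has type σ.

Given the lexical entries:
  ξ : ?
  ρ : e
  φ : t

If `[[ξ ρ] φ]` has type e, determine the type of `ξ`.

⟨e, ⟨t, e⟩⟩

At [[ξ ρ] φ] (required: e): φ is t, which is not a function with range e; hence [ξ ρ] is the functor — type ⟨t, e⟩.
At [ξ ρ] (required: ⟨t, e⟩): ρ is e, which is not a function with range ⟨t, e⟩; hence ξ is the functor — type ⟨e, ⟨t, e⟩⟩.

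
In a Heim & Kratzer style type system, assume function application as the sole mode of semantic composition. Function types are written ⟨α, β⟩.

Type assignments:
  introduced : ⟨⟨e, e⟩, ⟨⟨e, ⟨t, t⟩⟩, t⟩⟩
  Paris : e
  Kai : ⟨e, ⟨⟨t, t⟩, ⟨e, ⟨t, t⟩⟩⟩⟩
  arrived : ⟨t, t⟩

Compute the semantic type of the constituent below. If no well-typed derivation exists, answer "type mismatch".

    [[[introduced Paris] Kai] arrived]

type mismatch

[introduced Paris]: ⟨⟨e, e⟩, ⟨⟨e, ⟨t, t⟩⟩, t⟩⟩ and e cannot combine by function application — type clash.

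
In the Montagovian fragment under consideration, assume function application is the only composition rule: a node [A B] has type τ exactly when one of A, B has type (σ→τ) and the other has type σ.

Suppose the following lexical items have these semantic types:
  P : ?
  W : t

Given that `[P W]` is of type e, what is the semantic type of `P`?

(t→e)

[P W] is required to be e. W : t cannot yield e as functor, so P : (t→e).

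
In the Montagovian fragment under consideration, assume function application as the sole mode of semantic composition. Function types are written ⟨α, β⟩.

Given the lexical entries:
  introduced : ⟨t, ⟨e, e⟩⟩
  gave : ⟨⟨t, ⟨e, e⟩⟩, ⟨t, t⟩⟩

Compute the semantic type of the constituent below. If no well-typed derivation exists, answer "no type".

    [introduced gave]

[introduced gave]: functor gave : ⟨⟨t, ⟨e, e⟩⟩, ⟨t, t⟩⟩, argument introduced : ⟨t, ⟨e, e⟩⟩; result ⟨t, t⟩.

⟨t, t⟩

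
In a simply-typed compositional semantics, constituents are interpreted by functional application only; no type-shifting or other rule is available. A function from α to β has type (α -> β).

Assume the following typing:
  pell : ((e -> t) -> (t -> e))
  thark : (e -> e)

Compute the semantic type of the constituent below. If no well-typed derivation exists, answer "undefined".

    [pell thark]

undefined

[pell thark]: ((e -> t) -> (t -> e)) with (e -> e) — neither is a function whose domain matches the other; composition fails here.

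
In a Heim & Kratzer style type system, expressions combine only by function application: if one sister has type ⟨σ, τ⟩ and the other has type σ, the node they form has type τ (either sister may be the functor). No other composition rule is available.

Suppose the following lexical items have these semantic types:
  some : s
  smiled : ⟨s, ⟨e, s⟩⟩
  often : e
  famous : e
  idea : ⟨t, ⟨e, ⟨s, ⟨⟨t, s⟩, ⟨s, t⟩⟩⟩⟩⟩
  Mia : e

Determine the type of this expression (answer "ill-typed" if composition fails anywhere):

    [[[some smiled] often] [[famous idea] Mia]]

ill-typed

[some smiled]: functor smiled : ⟨s, ⟨e, s⟩⟩, argument some : s; result ⟨e, s⟩.
[[some smiled] often]: functor [some smiled] : ⟨e, s⟩, argument often : e; result s.
[famous idea]: e with ⟨t, ⟨e, ⟨s, ⟨⟨t, s⟩, ⟨s, t⟩⟩⟩⟩⟩ — neither is a function whose domain matches the other; composition fails here.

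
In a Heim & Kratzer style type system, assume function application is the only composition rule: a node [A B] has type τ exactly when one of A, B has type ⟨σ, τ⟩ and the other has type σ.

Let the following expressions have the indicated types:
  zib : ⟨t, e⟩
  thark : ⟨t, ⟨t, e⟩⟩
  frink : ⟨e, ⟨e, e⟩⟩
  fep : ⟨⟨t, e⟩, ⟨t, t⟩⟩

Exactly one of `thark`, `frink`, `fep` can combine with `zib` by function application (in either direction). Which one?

fep

thark : ⟨t, ⟨t, e⟩⟩ — zib needs t; thark needs t; neither fits.
frink : ⟨e, ⟨e, e⟩⟩ — zib needs t; frink needs e; neither fits.
fep — combines: fep : ⟨⟨t, e⟩, ⟨t, t⟩⟩ takes zib : ⟨t, e⟩ as argument, giving ⟨t, t⟩.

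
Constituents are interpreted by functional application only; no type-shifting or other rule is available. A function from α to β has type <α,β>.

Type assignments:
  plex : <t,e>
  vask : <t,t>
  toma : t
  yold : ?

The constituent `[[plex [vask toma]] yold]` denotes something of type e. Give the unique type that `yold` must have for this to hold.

At [[plex [vask toma]] yold] (required: e): [plex [vask toma]] is e, which is not a function with range e; hence yold is the functor — type <e,e>.

<e,e>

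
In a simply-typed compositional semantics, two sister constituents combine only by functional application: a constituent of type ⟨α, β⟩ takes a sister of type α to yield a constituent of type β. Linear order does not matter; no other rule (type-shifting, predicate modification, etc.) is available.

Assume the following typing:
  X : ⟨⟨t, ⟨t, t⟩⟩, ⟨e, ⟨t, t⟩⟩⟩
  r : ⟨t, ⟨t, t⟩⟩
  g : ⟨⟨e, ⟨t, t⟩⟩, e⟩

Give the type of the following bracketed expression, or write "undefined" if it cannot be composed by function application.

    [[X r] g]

e

[X r]: ⟨⟨t, ⟨t, t⟩⟩, ⟨e, ⟨t, t⟩⟩⟩ applied to ⟨t, ⟨t, t⟩⟩ yields ⟨e, ⟨t, t⟩⟩.
[[X r] g]: ⟨⟨e, ⟨t, t⟩⟩, e⟩ applied to ⟨e, ⟨t, t⟩⟩ yields e.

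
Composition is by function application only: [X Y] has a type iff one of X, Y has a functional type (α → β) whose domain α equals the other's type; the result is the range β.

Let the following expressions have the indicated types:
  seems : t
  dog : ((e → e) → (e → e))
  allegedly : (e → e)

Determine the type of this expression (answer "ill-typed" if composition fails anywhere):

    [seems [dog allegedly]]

ill-typed

[dog allegedly]: ((e → e) → (e → e)) applied to (e → e) yields (e → e).
At [seems [dog allegedly]]: neither t nor (e → e) can take the other as argument; the node is ill-typed.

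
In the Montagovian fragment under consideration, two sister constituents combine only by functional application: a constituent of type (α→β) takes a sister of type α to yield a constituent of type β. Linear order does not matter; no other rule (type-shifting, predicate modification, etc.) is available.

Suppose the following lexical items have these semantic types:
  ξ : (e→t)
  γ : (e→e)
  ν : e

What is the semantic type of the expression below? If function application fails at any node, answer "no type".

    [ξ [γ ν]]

t

[γ ν]: (e→e) applied to e yields e.
[ξ [γ ν]]: (e→t) applied to e yields t.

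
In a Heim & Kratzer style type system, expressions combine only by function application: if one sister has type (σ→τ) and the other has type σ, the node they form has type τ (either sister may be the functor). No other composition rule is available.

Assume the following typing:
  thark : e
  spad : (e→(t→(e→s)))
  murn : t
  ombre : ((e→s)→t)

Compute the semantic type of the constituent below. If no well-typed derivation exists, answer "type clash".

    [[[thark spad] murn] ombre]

t

At [thark spad], spad : (e→(t→(e→s))) takes thark : e, giving (t→(e→s)).
At [[thark spad] murn], [thark spad] : (t→(e→s)) takes murn : t, giving (e→s).
At [[[thark spad] murn] ombre], ombre : ((e→s)→t) takes [[thark spad] murn] : (e→s), giving t.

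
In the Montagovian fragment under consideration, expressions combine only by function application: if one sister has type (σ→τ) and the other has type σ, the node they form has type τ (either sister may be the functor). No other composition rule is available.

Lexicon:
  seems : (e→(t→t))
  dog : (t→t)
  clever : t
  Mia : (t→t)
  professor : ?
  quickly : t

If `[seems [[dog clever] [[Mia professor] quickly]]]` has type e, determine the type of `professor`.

((t→t)→(t→(t→((e→(t→t))→e))))

[seems [[dog clever] [[Mia professor] quickly]]] is required to be e. seems : (e→(t→t)) cannot yield e as functor, so [[dog clever] [[Mia professor] quickly]] : ((e→(t→t))→e).
[[dog clever] [[Mia professor] quickly]] is required to be ((e→(t→t))→e). [dog clever] : t cannot yield ((e→(t→t))→e) as functor, so [[Mia professor] quickly] : (t→((e→(t→t))→e)).
[[Mia professor] quickly] is required to be (t→((e→(t→t))→e)). quickly : t cannot yield (t→((e→(t→t))→e)) as functor, so [Mia professor] : (t→(t→((e→(t→t))→e))).
[Mia professor] is required to be (t→(t→((e→(t→t))→e))). Mia : (t→t) cannot yield (t→(t→((e→(t→t))→e))) as functor, so professor : ((t→t)→(t→(t→((e→(t→t))→e)))).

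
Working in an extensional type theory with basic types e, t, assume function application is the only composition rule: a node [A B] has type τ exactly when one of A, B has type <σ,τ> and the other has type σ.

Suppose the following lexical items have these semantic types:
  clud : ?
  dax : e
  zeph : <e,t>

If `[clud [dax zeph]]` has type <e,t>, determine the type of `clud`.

At [clud [dax zeph]] (required: <e,t>): [dax zeph] is t, which is not a function with range <e,t>; hence clud is the functor — type <t,<e,t>>.

<t,<e,t>>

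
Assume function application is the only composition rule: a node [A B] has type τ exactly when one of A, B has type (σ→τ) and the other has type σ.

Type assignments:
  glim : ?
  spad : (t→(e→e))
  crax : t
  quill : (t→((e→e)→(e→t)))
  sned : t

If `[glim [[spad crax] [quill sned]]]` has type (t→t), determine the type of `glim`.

((e→t)→(t→t))

[glim [[spad crax] [quill sned]]] is required to be (t→t). [[spad crax] [quill sned]] : (e→t) cannot yield (t→t) as functor, so glim : ((e→t)→(t→t)).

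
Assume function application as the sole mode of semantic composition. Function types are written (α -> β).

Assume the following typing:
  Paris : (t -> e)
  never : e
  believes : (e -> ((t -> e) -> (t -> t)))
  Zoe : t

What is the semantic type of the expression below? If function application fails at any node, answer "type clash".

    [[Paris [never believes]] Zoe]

[never believes]: (e -> ((t -> e) -> (t -> t))) applied to e yields ((t -> e) -> (t -> t)).
[Paris [never believes]]: ((t -> e) -> (t -> t)) applied to (t -> e) yields (t -> t).
[[Paris [never believes]] Zoe]: (t -> t) applied to t yields t.

t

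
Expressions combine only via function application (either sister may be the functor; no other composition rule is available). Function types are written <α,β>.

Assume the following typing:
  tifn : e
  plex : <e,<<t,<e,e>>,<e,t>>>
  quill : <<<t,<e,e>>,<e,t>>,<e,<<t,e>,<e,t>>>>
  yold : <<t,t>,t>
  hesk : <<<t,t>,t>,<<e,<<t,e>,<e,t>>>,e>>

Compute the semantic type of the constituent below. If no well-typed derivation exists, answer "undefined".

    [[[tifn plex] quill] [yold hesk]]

e

[tifn plex] — plex of type <e,<<t,<e,e>>,<e,t>>> combines with tifn of type e: type <<t,<e,e>>,<e,t>>.
[[tifn plex] quill] — quill of type <<<t,<e,e>>,<e,t>>,<e,<<t,e>,<e,t>>>> combines with [tifn plex] of type <<t,<e,e>>,<e,t>>: type <e,<<t,e>,<e,t>>>.
[yold hesk] — hesk of type <<<t,t>,t>,<<e,<<t,e>,<e,t>>>,e>> combines with yold of type <<t,t>,t>: type <<e,<<t,e>,<e,t>>>,e>.
[[[tifn plex] quill] [yold hesk]] — [yold hesk] of type <<e,<<t,e>,<e,t>>>,e> combines with [[tifn plex] quill] of type <e,<<t,e>,<e,t>>>: type e.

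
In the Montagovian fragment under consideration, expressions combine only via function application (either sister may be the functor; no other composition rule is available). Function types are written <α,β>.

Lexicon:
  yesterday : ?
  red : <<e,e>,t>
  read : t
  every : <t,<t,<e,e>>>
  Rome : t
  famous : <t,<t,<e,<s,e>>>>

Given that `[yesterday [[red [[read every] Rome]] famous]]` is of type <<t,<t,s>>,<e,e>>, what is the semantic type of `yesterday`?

For [yesterday [[red [[read every] Rome]] famous]] to have type <<t,<t,s>>,<e,e>> with [[red [[read every] Rome]] famous] of type <t,<e,<s,e>>>, yesterday must be the function: yesterday : <<t,<e,<s,e>>>,<<t,<t,s>>,<e,e>>>.

<<t,<e,<s,e>>>,<<t,<t,s>>,<e,e>>>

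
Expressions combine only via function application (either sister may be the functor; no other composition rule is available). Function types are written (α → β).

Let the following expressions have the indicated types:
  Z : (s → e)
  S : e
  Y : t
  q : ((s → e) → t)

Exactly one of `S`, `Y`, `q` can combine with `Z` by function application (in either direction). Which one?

q

S : e — Z needs s; S needs nothing (atomic); neither fits.
Y : t — Z needs s; Y needs nothing (atomic); neither fits.
q — combines: q : ((s → e) → t) takes Z : (s → e) as argument, giving t.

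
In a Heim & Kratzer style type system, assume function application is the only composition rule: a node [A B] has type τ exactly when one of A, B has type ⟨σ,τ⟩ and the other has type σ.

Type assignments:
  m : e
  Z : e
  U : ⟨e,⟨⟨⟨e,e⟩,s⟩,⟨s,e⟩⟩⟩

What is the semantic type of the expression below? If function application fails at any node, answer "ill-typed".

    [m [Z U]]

[Z U]: functor U : ⟨e,⟨⟨⟨e,e⟩,s⟩,⟨s,e⟩⟩⟩, argument Z : e; result ⟨⟨⟨e,e⟩,s⟩,⟨s,e⟩⟩.
[m [Z U]]: e with ⟨⟨⟨e,e⟩,s⟩,⟨s,e⟩⟩ — neither is a function whose domain matches the other; composition fails here.

ill-typed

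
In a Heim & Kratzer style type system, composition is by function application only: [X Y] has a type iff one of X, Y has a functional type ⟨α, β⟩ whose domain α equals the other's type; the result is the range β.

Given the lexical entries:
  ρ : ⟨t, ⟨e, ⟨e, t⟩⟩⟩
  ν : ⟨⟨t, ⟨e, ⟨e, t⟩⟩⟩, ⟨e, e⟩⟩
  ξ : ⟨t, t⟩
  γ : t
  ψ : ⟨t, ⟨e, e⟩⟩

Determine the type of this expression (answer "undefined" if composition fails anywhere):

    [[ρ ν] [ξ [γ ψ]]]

undefined

[ρ ν] — ν of type ⟨⟨t, ⟨e, ⟨e, t⟩⟩⟩, ⟨e, e⟩⟩ combines with ρ of type ⟨t, ⟨e, ⟨e, t⟩⟩⟩: type ⟨e, e⟩.
[γ ψ] — ψ of type ⟨t, ⟨e, e⟩⟩ combines with γ of type t: type ⟨e, e⟩.
At [ξ [γ ψ]]: neither ⟨t, t⟩ nor ⟨e, e⟩ can take the other as argument; the node is ill-typed.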